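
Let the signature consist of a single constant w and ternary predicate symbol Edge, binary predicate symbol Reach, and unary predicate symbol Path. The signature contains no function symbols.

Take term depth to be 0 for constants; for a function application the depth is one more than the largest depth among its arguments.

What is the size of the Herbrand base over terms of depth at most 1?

First count ground terms of depth ≤ 1.
With no function symbols every ground term is a constant, so there is exactly 1 ground term at every depth bound.
N_0 = 1
N_1 = 1
Explicitly: w.
So |H| = 1.
For each predicate symbol, the number of ground atoms is |H| raised to its arity; summing:
  Edge: 1^3 = 1;  Reach: 1^2 = 1;  Path: 1
Total ground atoms: 1 + 1 + 1 = 3.

3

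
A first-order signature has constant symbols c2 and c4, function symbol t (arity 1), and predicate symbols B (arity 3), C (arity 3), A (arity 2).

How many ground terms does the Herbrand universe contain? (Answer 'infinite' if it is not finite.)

The signature has at least one function symbol (t, arity 1) and at least one constant (c2).
Iterating t gives infinitely many distinct ground terms: c2, t(c2), t(t(c2)), ...
So the Herbrand universe is infinite.

infinite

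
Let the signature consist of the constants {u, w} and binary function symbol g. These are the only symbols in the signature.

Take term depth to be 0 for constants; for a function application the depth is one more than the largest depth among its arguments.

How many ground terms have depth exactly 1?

Write N_k for the number of ground terms of depth ≤ k. A term of depth ≤ k is either a constant or a function symbol applied to arguments of depth ≤ k−1, so N_k = 2 + N_{k-1}^2.
N_0 = 2
N_1 = 2 + 2^2 = 6
Terms of depth exactly 1: N_1 − N_0 = 6 − 2 = 4.

4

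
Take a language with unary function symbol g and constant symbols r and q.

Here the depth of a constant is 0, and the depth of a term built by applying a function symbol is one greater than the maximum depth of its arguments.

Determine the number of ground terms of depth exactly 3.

Let N_k count ground terms of depth at most k. Each non-constant term of depth ≤ k is some function symbol applied to depth-≤(k−1) arguments, giving N_k = 2 + N_{k-1}.
N_0 = 2
N_1 = 2 + 2 = 4
N_2 = 2 + 4 = 6
N_3 = 2 + 6 = 8
Terms of depth exactly 3: N_3 − N_2 = 8 − 6 = 2.

2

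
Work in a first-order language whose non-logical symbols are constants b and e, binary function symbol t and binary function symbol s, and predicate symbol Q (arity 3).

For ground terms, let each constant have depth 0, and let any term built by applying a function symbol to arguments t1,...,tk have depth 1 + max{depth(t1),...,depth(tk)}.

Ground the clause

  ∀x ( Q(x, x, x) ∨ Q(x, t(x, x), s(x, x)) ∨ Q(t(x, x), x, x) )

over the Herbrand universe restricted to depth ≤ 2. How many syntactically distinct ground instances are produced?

202

Ground terms of depth ≤ 2:
  Write N_k for the number of ground terms of depth ≤ k. A term of depth ≤ k is either a constant or a function symbol applied to arguments of depth ≤ k−1, so N_k = 2 + N_{k-1}^2 + N_{k-1}^2.
  N_0 = 2
  N_1 = 2 + 2^2 + 2^2 = 10
  N_2 = 2 + 10^2 + 10^2 = 202
So there are 202 ground terms available for substitution.
The body mentions the single quantified variable x; since ground terms form a free algebra, no two substitutions collapse to the same formula.
Number of ground instances = 202.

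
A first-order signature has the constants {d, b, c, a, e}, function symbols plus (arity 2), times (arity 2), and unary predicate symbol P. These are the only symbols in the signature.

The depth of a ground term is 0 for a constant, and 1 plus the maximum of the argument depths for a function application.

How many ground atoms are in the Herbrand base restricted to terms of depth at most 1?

First count ground terms of depth ≤ 1.
Count level by level. With function symbols plus/2, times/2, the terms of depth ≤ k are the 5 constants together with each function applied to depth-≤(k−1) tuples, so N_k = 5 + N_{k-1}^2 + N_{k-1}^2.
N_0 = 5
N_1 = 5 + 5^2 + 5^2 = 55
So |H| = 55.
A ground atom is a predicate applied to a tuple of terms from H, so the count is the sum over predicates of |H|^arity:
  P: 55
Total ground atoms: 55.

55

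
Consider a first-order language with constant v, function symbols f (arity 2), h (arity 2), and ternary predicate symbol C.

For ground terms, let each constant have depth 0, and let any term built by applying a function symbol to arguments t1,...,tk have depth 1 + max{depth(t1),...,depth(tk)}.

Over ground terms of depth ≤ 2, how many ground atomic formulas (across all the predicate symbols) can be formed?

First count ground terms of depth ≤ 2.
Let N_k count ground terms of depth at most k. Each non-constant term of depth ≤ k is some function symbol applied to depth-≤(k−1) arguments, giving N_k = 1 + N_{k-1}^2 + N_{k-1}^2.
N_0 = 1
N_1 = 1 + 1^2 + 1^2 = 3
N_2 = 1 + 3^2 + 3^2 = 19
So |H| = 19.
Each predicate of arity r yields |H|^r ground atoms (one per choice of an r-tuple from H):
  C: 19^3 = 6859
Total ground atoms: 6859.

6859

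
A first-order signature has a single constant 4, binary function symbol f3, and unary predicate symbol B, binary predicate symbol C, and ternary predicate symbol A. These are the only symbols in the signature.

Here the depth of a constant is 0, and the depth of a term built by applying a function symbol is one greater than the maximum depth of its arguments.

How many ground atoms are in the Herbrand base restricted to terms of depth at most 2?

155

First count ground terms of depth ≤ 2.
Count level by level. With function symbols f3/2, the terms of depth ≤ k are the 1 constant together with each function applied to depth-≤(k−1) tuples, so N_k = 1 + N_{k-1}^2.
N_0 = 1
N_1 = 1 + 1^2 = 2
N_2 = 1 + 2^2 = 5
Explicitly: 4, f3(4, 4), f3(4, f3(4, 4)), f3(f3(4, 4), 4), f3(f3(4, 4), f3(4, 4)).
So |H| = 5.
A ground atom is a predicate applied to a tuple of terms from H, so the count is the sum over predicates of |H|^arity:
  B: 5;  C: 5^2 = 25;  A: 5^3 = 125
Total ground atoms: 5 + 25 + 125 = 155.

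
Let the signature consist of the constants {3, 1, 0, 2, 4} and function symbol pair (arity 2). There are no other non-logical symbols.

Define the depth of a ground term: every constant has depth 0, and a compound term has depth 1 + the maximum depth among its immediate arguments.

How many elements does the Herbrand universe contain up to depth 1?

30

Let N_k = |{terms of depth ≤ k}|. Then N_0 = 5 and N_k = 5 + N_{k-1}^2 for k ≥ 1 (one summand per function symbol, arity giving the exponent).
N_0 = 5
N_1 = 5 + 5^2 = 30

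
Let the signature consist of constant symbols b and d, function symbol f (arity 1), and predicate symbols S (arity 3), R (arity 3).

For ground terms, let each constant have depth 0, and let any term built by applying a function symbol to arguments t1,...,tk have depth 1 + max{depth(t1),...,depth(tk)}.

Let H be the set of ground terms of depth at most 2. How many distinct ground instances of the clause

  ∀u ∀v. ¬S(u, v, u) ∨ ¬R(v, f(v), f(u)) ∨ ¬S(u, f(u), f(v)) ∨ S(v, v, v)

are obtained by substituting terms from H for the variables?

Ground terms of depth ≤ 2:
  Let N_k count ground terms of depth at most k. Each non-constant term of depth ≤ k is some function symbol applied to depth-≤(k−1) arguments, giving N_k = 2 + N_{k-1}.
  N_0 = 2
  N_1 = 2 + 2 = 4
  N_2 = 2 + 4 = 6
  Explicitly: b, d, f(b), f(d), f(f(b)), f(f(d)).
So there are 6 ground terms available for substitution.
Each of u, v ranges independently over the available ground terms, and distinct assignments produce distinct instances.
Number of ground instances = 6^2 = 36.

36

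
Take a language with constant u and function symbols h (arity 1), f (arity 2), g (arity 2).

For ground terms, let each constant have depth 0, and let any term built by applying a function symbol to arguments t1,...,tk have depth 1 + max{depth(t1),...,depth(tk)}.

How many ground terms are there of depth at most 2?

Count level by level. With function symbols h/1, f/2, g/2, the terms of depth ≤ k are the 1 constant together with each function applied to depth-≤(k−1) tuples, so N_k = 1 + N_{k-1} + N_{k-1}^2 + N_{k-1}^2.
N_0 = 1
N_1 = 1 + 1 + 1^2 + 1^2 = 4
N_2 = 1 + 4 + 4^2 + 4^2 = 37

37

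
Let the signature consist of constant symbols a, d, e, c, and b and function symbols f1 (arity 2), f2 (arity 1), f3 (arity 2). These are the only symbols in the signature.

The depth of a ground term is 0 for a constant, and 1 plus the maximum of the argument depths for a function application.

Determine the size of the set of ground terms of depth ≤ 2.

Count level by level. With function symbols f1/2, f2/1, f3/2, the terms of depth ≤ k are the 5 constants together with each function applied to depth-≤(k−1) tuples, so N_k = 5 + N_{k-1}^2 + N_{k-1} + N_{k-1}^2.
N_0 = 5
N_1 = 5 + 5^2 + 5 + 5^2 = 60
N_2 = 5 + 60^2 + 60 + 60^2 = 7265

7265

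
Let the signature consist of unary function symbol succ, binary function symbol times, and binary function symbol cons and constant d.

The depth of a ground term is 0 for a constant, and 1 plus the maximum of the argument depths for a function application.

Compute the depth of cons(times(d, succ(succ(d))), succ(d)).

depth(succ(d)) = 1 + depth(d) = 1 + 0 = 1
depth(succ(succ(d))) = 1 + depth(succ(d)) = 1 + 1 = 2
depth(times(d, succ(succ(d)))) = 1 + max(0, 2) = 3
depth(cons(times(d, succ(succ(d))), succ(d))) = 1 + max(3, 1) = 4

4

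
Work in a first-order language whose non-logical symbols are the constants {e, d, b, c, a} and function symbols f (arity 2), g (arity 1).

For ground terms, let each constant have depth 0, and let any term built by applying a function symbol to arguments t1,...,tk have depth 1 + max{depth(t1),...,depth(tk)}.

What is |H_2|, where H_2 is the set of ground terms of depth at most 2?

If N_k denotes the number of depth-≤k ground terms, the 5 constants give N_0 = 5, and each function symbol of arity r contributes N_{k-1}^r new terms at level k: N_k = 5 + N_{k-1}^2 + N_{k-1}.
N_0 = 5
N_1 = 5 + 5^2 + 5 = 35
N_2 = 5 + 35^2 + 35 = 1265

1265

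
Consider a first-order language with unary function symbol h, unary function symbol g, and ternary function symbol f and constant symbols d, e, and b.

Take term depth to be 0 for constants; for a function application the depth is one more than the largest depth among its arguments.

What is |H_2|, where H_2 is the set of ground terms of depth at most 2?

46731

Let N_k count ground terms of depth at most k. Each non-constant term of depth ≤ k is some function symbol applied to depth-≤(k−1) arguments, giving N_k = 3 + N_{k-1} + N_{k-1} + N_{k-1}^3.
N_0 = 3
N_1 = 3 + 3 + 3 + 3^3 = 36
N_2 = 3 + 36 + 36 + 36^3 = 46731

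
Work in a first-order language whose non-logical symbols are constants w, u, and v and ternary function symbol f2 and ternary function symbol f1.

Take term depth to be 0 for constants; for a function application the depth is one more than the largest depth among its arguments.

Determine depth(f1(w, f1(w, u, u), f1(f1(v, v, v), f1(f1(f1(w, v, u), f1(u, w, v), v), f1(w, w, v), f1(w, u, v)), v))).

5

depth(f1(w, u, u)) = 1 + max(0, 0, 0) = 1
depth(f1(v, v, v)) = 1 + max(0, 0, 0) = 1
depth(f1(w, v, u)) = 1 + max(0, 0, 0) = 1
depth(f1(u, w, v)) = 1 + max(0, 0, 0) = 1
depth(f1(f1(w, v, u), f1(u, w, v), v)) = 1 + max(1, 1, 0) = 2
depth(f1(w, w, v)) = 1 + max(0, 0, 0) = 1
depth(f1(w, u, v)) = 1 + max(0, 0, 0) = 1
depth(f1(f1(f1(w, v, u), f1(u, w, v), v), f1(w, w, v), f1(w, u, v))) = 1 + max(2, 1, 1) = 3
depth(f1(f1(v, v, v), f1(f1(f1(w, v, u), f1(u, w, v), v), f1(w, w, v), f1(w, u, v)), v)) = 1 + max(1, 3, 0) = 4
depth(f1(w, f1(w, u, u), f1(f1(v, v, v), f1(f1(f1(w, v, u), f1(u, w, v), v), f1(w, w, v), f1(w, u, v)), v))) = 1 + max(0, 1, 4) = 5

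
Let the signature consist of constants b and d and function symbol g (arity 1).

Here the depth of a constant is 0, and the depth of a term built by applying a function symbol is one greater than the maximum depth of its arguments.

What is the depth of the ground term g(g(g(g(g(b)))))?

depth(g(b)) = 1 + depth(b) = 1 + 0 = 1
depth(g(g(b))) = 1 + depth(g(b)) = 1 + 1 = 2
depth(g(g(g(b)))) = 1 + depth(g(g(b))) = 1 + 2 = 3
depth(g(g(g(g(b))))) = 1 + depth(g(g(g(b)))) = 1 + 3 = 4
depth(g(g(g(g(g(b)))))) = 1 + depth(g(g(g(g(b))))) = 1 + 4 = 5

5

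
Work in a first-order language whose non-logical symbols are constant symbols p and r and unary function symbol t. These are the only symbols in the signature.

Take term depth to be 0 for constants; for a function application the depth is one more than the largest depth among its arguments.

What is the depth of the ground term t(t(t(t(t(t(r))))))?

depth(t(r)) = 1 + depth(r) = 1 + 0 = 1
depth(t(t(r))) = 1 + depth(t(r)) = 1 + 1 = 2
depth(t(t(t(r)))) = 1 + depth(t(t(r))) = 1 + 2 = 3
depth(t(t(t(t(r))))) = 1 + depth(t(t(t(r)))) = 1 + 3 = 4
depth(t(t(t(t(t(r)))))) = 1 + depth(t(t(t(t(r))))) = 1 + 4 = 5
depth(t(t(t(t(t(t(r))))))) = 1 + depth(t(t(t(t(t(r)))))) = 1 + 5 = 6

6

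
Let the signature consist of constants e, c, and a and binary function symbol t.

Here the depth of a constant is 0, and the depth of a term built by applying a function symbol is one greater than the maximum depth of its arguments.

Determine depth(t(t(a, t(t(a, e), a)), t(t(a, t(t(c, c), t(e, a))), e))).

5

depth(t(a, e)) = 1 + max(0, 0) = 1
depth(t(t(a, e), a)) = 1 + max(1, 0) = 2
depth(t(a, t(t(a, e), a))) = 1 + max(0, 2) = 3
depth(t(c, c)) = 1 + max(0, 0) = 1
depth(t(e, a)) = 1 + max(0, 0) = 1
depth(t(t(c, c), t(e, a))) = 1 + max(1, 1) = 2
depth(t(a, t(t(c, c), t(e, a)))) = 1 + max(0, 2) = 3
depth(t(t(a, t(t(c, c), t(e, a))), e)) = 1 + max(3, 0) = 4
depth(t(t(a, t(t(a, e), a)), t(t(a, t(t(c, c), t(e, a))), e))) = 1 + max(3, 4) = 5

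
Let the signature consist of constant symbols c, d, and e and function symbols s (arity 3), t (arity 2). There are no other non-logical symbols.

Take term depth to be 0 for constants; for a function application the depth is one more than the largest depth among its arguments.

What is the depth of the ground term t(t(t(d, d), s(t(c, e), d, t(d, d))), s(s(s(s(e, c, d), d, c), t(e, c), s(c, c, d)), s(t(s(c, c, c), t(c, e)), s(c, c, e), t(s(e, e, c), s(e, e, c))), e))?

depth(t(d, d)) = 1 + max(0, 0) = 1
depth(t(c, e)) = 1 + max(0, 0) = 1
depth(s(t(c, e), d, t(d, d))) = 1 + max(1, 0, 1) = 2
depth(t(t(d, d), s(t(c, e), d, t(d, d)))) = 1 + max(1, 2) = 3
depth(s(e, c, d)) = 1 + max(0, 0, 0) = 1
depth(s(s(e, c, d), d, c)) = 1 + max(1, 0, 0) = 2
depth(t(e, c)) = 1 + max(0, 0) = 1
depth(s(c, c, d)) = 1 + max(0, 0, 0) = 1
depth(s(s(s(e, c, d), d, c), t(e, c), s(c, c, d))) = 1 + max(2, 1, 1) = 3
depth(s(c, c, c)) = 1 + max(0, 0, 0) = 1
depth(t(s(c, c, c), t(c, e))) = 1 + max(1, 1) = 2
depth(s(c, c, e)) = 1 + max(0, 0, 0) = 1
depth(s(e, e, c)) = 1 + max(0, 0, 0) = 1
depth(t(s(e, e, c), s(e, e, c))) = 1 + max(1, 1) = 2
depth(s(t(s(c, c, c), t(c, e)), s(c, c, e), t(s(e, e, c), s(e, e, c)))) = 1 + max(2, 1, 2) = 3
depth(s(s(s(s(e, c, d), d, c), t(e, c), s(c, c, d)), s(t(s(c, c, c), t(c, e)), s(c, c, e), t(s(e, e, c), s(e, e, c))), e)) = 1 + max(3, 3, 0) = 4
depth(t(t(t(d, d), s(t(c, e), d, t(d, d))), s(s(s(s(e, c, d), d, c), t(e, c), s(c, c, d)), s(t(s(c, c, c), t(c, e)), s(c, c, e), t(s(e, e, c), s(e, e, c))), e))) = 1 + max(3, 4) = 5

5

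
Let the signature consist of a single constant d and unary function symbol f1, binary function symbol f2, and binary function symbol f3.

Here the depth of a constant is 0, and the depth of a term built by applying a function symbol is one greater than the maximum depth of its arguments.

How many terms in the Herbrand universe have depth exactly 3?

Let N_k count ground terms of depth at most k. Each non-constant term of depth ≤ k is some function symbol applied to depth-≤(k−1) arguments, giving N_k = 1 + N_{k-1} + N_{k-1}^2 + N_{k-1}^2.
N_0 = 1
N_1 = 1 + 1 + 1^2 + 1^2 = 4
N_2 = 1 + 4 + 4^2 + 4^2 = 37
N_3 = 1 + 37 + 37^2 + 37^2 = 2776
Terms of depth exactly 3: N_3 − N_2 = 2776 − 37 = 2739.

2739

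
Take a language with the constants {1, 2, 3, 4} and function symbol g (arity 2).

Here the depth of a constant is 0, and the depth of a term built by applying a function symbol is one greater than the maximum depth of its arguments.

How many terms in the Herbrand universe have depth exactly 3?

Let N_k count ground terms of depth at most k. Each non-constant term of depth ≤ k is some function symbol applied to depth-≤(k−1) arguments, giving N_k = 4 + N_{k-1}^2.
N_0 = 4
N_1 = 4 + 4^2 = 20
N_2 = 4 + 20^2 = 404
N_3 = 4 + 404^2 = 163220
Terms of depth exactly 3: N_3 − N_2 = 163220 − 404 = 162816.

162816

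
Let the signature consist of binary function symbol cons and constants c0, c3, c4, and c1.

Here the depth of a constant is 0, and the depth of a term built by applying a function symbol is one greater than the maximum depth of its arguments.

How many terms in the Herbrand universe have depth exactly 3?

162816

If N_k denotes the number of depth-≤k ground terms, the 4 constants give N_0 = 4, and each function symbol of arity r contributes N_{k-1}^r new terms at level k: N_k = 4 + N_{k-1}^2.
N_0 = 4
N_1 = 4 + 4^2 = 20
N_2 = 4 + 20^2 = 404
N_3 = 4 + 404^2 = 163220
Terms of depth exactly 3: N_3 − N_2 = 163220 − 404 = 162816.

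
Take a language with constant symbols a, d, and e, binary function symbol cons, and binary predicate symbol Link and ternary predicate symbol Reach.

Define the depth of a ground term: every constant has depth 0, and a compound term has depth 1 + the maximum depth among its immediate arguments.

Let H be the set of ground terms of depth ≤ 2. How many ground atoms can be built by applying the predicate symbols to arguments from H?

First count ground terms of depth ≤ 2.
Write N_k for the number of ground terms of depth ≤ k. A term of depth ≤ k is either a constant or a function symbol applied to arguments of depth ≤ k−1, so N_k = 3 + N_{k-1}^2.
N_0 = 3
N_1 = 3 + 3^2 = 12
N_2 = 3 + 12^2 = 147
So |H| = 147.
For each predicate symbol, the number of ground atoms is |H| raised to its arity; summing:
  Link: 147^2 = 21609;  Reach: 147^3 = 3176523
Total ground atoms: 21609 + 3176523 = 3198132.

3198132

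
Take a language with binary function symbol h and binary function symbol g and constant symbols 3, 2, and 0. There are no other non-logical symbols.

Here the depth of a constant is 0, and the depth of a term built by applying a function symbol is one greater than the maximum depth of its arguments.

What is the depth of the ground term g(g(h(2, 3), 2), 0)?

3

depth(h(2, 3)) = 1 + max(0, 0) = 1
depth(g(h(2, 3), 2)) = 1 + max(1, 0) = 2
depth(g(g(h(2, 3), 2), 0)) = 1 + max(2, 0) = 3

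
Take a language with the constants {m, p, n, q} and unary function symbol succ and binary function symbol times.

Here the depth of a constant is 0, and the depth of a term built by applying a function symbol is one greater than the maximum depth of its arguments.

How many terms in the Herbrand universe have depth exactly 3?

If N_k denotes the number of depth-≤k ground terms, the 4 constants give N_0 = 4, and each function symbol of arity r contributes N_{k-1}^r new terms at level k: N_k = 4 + N_{k-1} + N_{k-1}^2.
N_0 = 4
N_1 = 4 + 4 + 4^2 = 24
N_2 = 4 + 24 + 24^2 = 604
N_3 = 4 + 604 + 604^2 = 365424
Terms of depth exactly 3: N_3 − N_2 = 365424 − 604 = 364820.

364820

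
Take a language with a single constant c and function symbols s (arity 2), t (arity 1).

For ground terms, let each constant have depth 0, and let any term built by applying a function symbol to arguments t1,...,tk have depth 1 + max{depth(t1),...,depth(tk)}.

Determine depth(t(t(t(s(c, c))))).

4

depth(s(c, c)) = 1 + max(0, 0) = 1
depth(t(s(c, c))) = 1 + depth(s(c, c)) = 1 + 1 = 2
depth(t(t(s(c, c)))) = 1 + depth(t(s(c, c))) = 1 + 2 = 3
depth(t(t(t(s(c, c))))) = 1 + depth(t(t(s(c, c)))) = 1 + 3 = 4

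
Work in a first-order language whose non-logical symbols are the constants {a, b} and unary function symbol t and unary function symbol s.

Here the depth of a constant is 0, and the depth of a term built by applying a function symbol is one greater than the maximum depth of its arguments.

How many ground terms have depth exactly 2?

Let N_k = |{terms of depth ≤ k}|. Then N_0 = 2 and N_k = 2 + N_{k-1} + N_{k-1} for k ≥ 1 (one summand per function symbol, arity giving the exponent).
N_0 = 2
N_1 = 2 + 2 + 2 = 6
N_2 = 2 + 6 + 6 = 14
Terms of depth exactly 2: N_2 − N_1 = 14 − 6 = 8.

8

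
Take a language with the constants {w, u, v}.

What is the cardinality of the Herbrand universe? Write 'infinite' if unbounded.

3

There are no function symbols, so every ground term is one of the 3 constants.
The Herbrand universe is {w, u, v}, which is finite with 3 elements.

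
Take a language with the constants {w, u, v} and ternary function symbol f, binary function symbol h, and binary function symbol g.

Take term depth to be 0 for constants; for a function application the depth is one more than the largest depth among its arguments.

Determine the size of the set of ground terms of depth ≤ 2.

Let N_k count ground terms of depth at most k. Each non-constant term of depth ≤ k is some function symbol applied to depth-≤(k−1) arguments, giving N_k = 3 + N_{k-1}^3 + N_{k-1}^2 + N_{k-1}^2.
N_0 = 3
N_1 = 3 + 3^3 + 3^2 + 3^2 = 48
N_2 = 3 + 48^3 + 48^2 + 48^2 = 115203

115203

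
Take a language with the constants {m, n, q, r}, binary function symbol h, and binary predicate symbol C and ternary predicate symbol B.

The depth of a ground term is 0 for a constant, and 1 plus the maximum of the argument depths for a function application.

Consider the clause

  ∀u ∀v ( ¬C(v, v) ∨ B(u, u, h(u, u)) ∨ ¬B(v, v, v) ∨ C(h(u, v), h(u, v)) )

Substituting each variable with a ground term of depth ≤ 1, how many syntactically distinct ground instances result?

400

Ground terms of depth ≤ 1:
  Write N_k for the number of ground terms of depth ≤ k. A term of depth ≤ k is either a constant or a function symbol applied to arguments of depth ≤ k−1, so N_k = 4 + N_{k-1}^2.
  N_0 = 4
  N_1 = 4 + 4^2 = 20
So there are 20 ground terms available for substitution.
There are 2 variables to instantiate (u, v), each occurring in at least one literal, so different choices give different ground instances.
Number of ground instances = 20^2 = 400.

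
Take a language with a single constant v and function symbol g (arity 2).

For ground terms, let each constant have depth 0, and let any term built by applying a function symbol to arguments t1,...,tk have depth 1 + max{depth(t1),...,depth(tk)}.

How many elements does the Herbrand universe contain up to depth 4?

Let N_k = |{terms of depth ≤ k}|. Then N_0 = 1 and N_k = 1 + N_{k-1}^2 for k ≥ 1 (one summand per function symbol, arity giving the exponent).
N_0 = 1
N_1 = 1 + 1^2 = 2
N_2 = 1 + 2^2 = 5
N_3 = 1 + 5^2 = 26
N_4 = 1 + 26^2 = 677

677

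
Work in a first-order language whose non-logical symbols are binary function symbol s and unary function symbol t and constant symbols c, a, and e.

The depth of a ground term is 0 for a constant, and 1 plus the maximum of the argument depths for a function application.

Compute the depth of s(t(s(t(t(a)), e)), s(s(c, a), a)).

5

depth(t(a)) = 1 + depth(a) = 1 + 0 = 1
depth(t(t(a))) = 1 + depth(t(a)) = 1 + 1 = 2
depth(s(t(t(a)), e)) = 1 + max(2, 0) = 3
depth(t(s(t(t(a)), e))) = 1 + depth(s(t(t(a)), e)) = 1 + 3 = 4
depth(s(c, a)) = 1 + max(0, 0) = 1
depth(s(s(c, a), a)) = 1 + max(1, 0) = 2
depth(s(t(s(t(t(a)), e)), s(s(c, a), a))) = 1 + max(4, 2) = 5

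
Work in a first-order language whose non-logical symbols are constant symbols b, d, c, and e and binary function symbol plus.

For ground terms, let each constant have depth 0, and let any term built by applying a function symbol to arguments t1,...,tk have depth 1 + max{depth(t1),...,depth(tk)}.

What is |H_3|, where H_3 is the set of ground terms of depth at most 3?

163220

Write N_k for the number of ground terms of depth ≤ k. A term of depth ≤ k is either a constant or a function symbol applied to arguments of depth ≤ k−1, so N_k = 4 + N_{k-1}^2.
N_0 = 4
N_1 = 4 + 4^2 = 20
N_2 = 4 + 20^2 = 404
N_3 = 4 + 404^2 = 163220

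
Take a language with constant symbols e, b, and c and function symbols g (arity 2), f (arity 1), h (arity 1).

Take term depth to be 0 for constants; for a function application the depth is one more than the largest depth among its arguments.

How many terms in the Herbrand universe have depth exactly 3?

132135

If N_k denotes the number of depth-≤k ground terms, the 3 constants give N_0 = 3, and each function symbol of arity r contributes N_{k-1}^r new terms at level k: N_k = 3 + N_{k-1}^2 + N_{k-1} + N_{k-1}.
N_0 = 3
N_1 = 3 + 3^2 + 3 + 3 = 18
N_2 = 3 + 18^2 + 18 + 18 = 363
N_3 = 3 + 363^2 + 363 + 363 = 132498
Terms of depth exactly 3: N_3 − N_2 = 132498 − 363 = 132135.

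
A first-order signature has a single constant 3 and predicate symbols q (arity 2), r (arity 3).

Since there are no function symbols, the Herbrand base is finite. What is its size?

2

With no function symbols, the Herbrand universe is just the 1 constant.
Ground atoms per predicate: q: 1^2 = 1, r: 1^3 = 1.
Herbrand base size = 1 + 1 = 2.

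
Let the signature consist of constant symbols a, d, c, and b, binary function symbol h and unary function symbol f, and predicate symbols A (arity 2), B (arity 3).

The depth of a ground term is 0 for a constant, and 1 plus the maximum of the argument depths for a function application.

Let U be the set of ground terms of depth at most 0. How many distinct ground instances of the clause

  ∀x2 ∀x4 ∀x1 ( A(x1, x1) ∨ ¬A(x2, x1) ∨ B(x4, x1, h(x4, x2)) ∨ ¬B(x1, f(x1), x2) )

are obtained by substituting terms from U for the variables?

Ground terms of depth ≤ 0:
  Count level by level. With function symbols h/2, f/1, the terms of depth ≤ k are the 4 constants together with each function applied to depth-≤(k−1) tuples, so N_k = 4 + N_{k-1}^2 + N_{k-1}.
  N_0 = 4
  Explicitly: a, d, c, b.
So there are 4 ground terms available for substitution.
The clause has 3 distinct variables (x2, x4, x1), each appearing in the body. In the free term algebra distinct substitutions yield syntactically distinct ground instances.
Number of ground instances = 4^3 = 64.

64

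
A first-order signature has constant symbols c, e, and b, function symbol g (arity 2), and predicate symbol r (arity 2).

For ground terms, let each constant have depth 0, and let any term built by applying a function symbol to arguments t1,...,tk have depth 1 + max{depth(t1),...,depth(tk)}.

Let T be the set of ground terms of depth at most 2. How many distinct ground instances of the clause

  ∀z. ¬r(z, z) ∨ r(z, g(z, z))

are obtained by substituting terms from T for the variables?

Ground terms of depth ≤ 2:
  Let N_k = |{terms of depth ≤ k}|. Then N_0 = 3 and N_k = 3 + N_{k-1}^2 for k ≥ 1 (one summand per function symbol, arity giving the exponent).
  N_0 = 3
  N_1 = 3 + 3^2 = 12
  N_2 = 3 + 12^2 = 147
So there are 147 ground terms available for substitution.
There is 1 variable to instantiate (z),  occurring in at least one literal, so different choices give different ground instances.
Number of ground instances = 147.

147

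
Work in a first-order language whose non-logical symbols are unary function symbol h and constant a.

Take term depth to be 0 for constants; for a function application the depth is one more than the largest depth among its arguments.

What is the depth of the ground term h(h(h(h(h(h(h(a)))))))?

7

depth(h(a)) = 1 + depth(a) = 1 + 0 = 1
depth(h(h(a))) = 1 + depth(h(a)) = 1 + 1 = 2
depth(h(h(h(a)))) = 1 + depth(h(h(a))) = 1 + 2 = 3
depth(h(h(h(h(a))))) = 1 + depth(h(h(h(a)))) = 1 + 3 = 4
depth(h(h(h(h(h(a)))))) = 1 + depth(h(h(h(h(a))))) = 1 + 4 = 5
depth(h(h(h(h(h(h(a))))))) = 1 + depth(h(h(h(h(h(a)))))) = 1 + 5 = 6
depth(h(h(h(h(h(h(h(a)))))))) = 1 + depth(h(h(h(h(h(h(a))))))) = 1 + 6 = 7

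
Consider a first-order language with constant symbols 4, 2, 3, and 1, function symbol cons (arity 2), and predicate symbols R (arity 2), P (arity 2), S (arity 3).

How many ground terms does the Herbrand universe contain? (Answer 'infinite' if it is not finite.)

infinite

The signature has at least one function symbol (cons, arity 2) and at least one constant (4).
Iterating cons gives infinitely many distinct ground terms: 4, cons(4, 4), cons(cons(4, 4), cons(4, 4)), ...
So the Herbrand universe is infinite.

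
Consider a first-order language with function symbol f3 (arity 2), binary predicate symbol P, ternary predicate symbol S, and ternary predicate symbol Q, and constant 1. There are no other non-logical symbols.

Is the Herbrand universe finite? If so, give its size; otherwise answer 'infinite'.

infinite

The signature has at least one function symbol (f3, arity 2) and at least one constant (1).
Iterating f3 gives infinitely many distinct ground terms: 1, f3(1, 1), f3(f3(1, 1), f3(1, 1)), ...
So the Herbrand universe is infinite.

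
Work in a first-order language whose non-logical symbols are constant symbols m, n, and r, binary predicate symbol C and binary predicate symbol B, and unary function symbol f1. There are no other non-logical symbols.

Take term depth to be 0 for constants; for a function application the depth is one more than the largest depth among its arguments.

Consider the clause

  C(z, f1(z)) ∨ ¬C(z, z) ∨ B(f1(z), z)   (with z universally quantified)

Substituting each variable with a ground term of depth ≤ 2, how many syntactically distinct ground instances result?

9

Ground terms of depth ≤ 2:
  Count level by level. With function symbols f1/1, the terms of depth ≤ k are the 3 constants together with each function applied to depth-≤(k−1) tuples, so N_k = 3 + N_{k-1}.
  N_0 = 3
  N_1 = 3 + 3 = 6
  N_2 = 3 + 6 = 9
So there are 9 ground terms available for substitution.
The clause has 1 distinct variable (z), which appears in the body. In the free term algebra distinct substitutions yield syntactically distinct ground instances.
Number of ground instances = 9.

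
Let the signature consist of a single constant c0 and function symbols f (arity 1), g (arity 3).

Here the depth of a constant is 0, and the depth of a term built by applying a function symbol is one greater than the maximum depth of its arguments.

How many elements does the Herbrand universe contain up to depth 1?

If N_k denotes the number of depth-≤k ground terms, the 1 constant gives N_0 = 1, and each function symbol of arity r contributes N_{k-1}^r new terms at level k: N_k = 1 + N_{k-1} + N_{k-1}^3.
N_0 = 1
N_1 = 1 + 1 + 1^3 = 3

3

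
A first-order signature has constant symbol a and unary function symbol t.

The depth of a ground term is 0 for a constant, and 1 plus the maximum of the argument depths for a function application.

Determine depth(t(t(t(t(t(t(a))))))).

6

depth(t(a)) = 1 + depth(a) = 1 + 0 = 1
depth(t(t(a))) = 1 + depth(t(a)) = 1 + 1 = 2
depth(t(t(t(a)))) = 1 + depth(t(t(a))) = 1 + 2 = 3
depth(t(t(t(t(a))))) = 1 + depth(t(t(t(a)))) = 1 + 3 = 4
depth(t(t(t(t(t(a)))))) = 1 + depth(t(t(t(t(a))))) = 1 + 4 = 5
depth(t(t(t(t(t(t(a))))))) = 1 + depth(t(t(t(t(t(a)))))) = 1 + 5 = 6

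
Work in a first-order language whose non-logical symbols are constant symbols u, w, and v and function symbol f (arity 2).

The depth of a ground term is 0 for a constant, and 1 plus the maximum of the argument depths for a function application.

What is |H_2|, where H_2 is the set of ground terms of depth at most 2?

Let N_k count ground terms of depth at most k. Each non-constant term of depth ≤ k is some function symbol applied to depth-≤(k−1) arguments, giving N_k = 3 + N_{k-1}^2.
N_0 = 3
N_1 = 3 + 3^2 = 12
N_2 = 3 + 12^2 = 147

147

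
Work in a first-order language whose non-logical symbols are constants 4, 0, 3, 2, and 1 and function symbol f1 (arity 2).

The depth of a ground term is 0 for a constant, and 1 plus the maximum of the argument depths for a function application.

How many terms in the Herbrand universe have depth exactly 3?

818125

Let N_k = |{terms of depth ≤ k}|. Then N_0 = 5 and N_k = 5 + N_{k-1}^2 for k ≥ 1 (one summand per function symbol, arity giving the exponent).
N_0 = 5
N_1 = 5 + 5^2 = 30
N_2 = 5 + 30^2 = 905
N_3 = 5 + 905^2 = 819030
Terms of depth exactly 3: N_3 − N_2 = 819030 − 905 = 818125.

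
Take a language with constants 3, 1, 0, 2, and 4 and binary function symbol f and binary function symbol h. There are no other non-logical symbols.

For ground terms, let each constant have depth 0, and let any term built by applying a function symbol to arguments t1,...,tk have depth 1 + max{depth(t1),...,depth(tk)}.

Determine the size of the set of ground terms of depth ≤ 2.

Write N_k for the number of ground terms of depth ≤ k. A term of depth ≤ k is either a constant or a function symbol applied to arguments of depth ≤ k−1, so N_k = 5 + N_{k-1}^2 + N_{k-1}^2.
N_0 = 5
N_1 = 5 + 5^2 + 5^2 = 55
N_2 = 5 + 55^2 + 55^2 = 6055

6055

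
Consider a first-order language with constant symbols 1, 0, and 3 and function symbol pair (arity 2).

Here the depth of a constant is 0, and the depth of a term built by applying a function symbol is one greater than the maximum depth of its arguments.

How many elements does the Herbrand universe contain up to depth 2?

Count level by level. With function symbols pair/2, the terms of depth ≤ k are the 3 constants together with each function applied to depth-≤(k−1) tuples, so N_k = 3 + N_{k-1}^2.
N_0 = 3
N_1 = 3 + 3^2 = 12
N_2 = 3 + 12^2 = 147

147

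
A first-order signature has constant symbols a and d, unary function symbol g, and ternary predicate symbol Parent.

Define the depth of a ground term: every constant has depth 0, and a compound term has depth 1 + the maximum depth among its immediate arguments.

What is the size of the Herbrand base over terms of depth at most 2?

216

First count ground terms of depth ≤ 2.
Let N_k count ground terms of depth at most k. Each non-constant term of depth ≤ k is some function symbol applied to depth-≤(k−1) arguments, giving N_k = 2 + N_{k-1}.
N_0 = 2
N_1 = 2 + 2 = 4
N_2 = 2 + 4 = 6
Explicitly: a, d, g(a), g(d), g(g(a)), g(g(d)).
So |H| = 6.
Ground atoms are formed by filling each argument slot of a predicate with a term from H, so an r-ary predicate gives |H|^r atoms:
  Parent: 6^3 = 216
Total ground atoms: 216.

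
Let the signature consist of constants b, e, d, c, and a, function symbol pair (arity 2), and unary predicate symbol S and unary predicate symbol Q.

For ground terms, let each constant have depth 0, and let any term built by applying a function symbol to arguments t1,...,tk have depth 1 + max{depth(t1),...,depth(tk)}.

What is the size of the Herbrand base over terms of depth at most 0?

10

First count ground terms of depth ≤ 0.
If N_k denotes the number of depth-≤k ground terms, the 5 constants give N_0 = 5, and each function symbol of arity r contributes N_{k-1}^r new terms at level k: N_k = 5 + N_{k-1}^2.
N_0 = 5
Explicitly: b, e, d, c, a.
So |H| = 5.
Ground atoms are formed by filling each argument slot of a predicate with a term from H, so an r-ary predicate gives |H|^r atoms:
  S: 5;  Q: 5
Total ground atoms: 5 + 5 = 10.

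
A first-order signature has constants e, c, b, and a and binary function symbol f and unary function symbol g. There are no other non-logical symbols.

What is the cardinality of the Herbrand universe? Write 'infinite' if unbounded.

infinite

The signature has at least one function symbol (f, arity 2) and at least one constant (e).
Iterating f gives infinitely many distinct ground terms: e, f(e, e), f(f(e, e), f(e, e)), ...
So the Herbrand universe is infinite.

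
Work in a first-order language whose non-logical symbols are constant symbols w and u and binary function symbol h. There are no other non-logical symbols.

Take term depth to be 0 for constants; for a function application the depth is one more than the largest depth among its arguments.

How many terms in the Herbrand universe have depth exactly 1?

Let N_k = |{terms of depth ≤ k}|. Then N_0 = 2 and N_k = 2 + N_{k-1}^2 for k ≥ 1 (one summand per function symbol, arity giving the exponent).
N_0 = 2
N_1 = 2 + 2^2 = 6
Terms of depth exactly 1: N_1 − N_0 = 6 − 2 = 4.

4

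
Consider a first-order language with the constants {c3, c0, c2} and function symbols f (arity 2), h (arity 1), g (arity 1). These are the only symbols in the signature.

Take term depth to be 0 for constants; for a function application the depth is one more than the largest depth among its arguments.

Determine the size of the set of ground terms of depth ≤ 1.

18

Let N_k = |{terms of depth ≤ k}|. Then N_0 = 3 and N_k = 3 + N_{k-1}^2 + N_{k-1} + N_{k-1} for k ≥ 1 (one summand per function symbol, arity giving the exponent).
N_0 = 3
N_1 = 3 + 3^2 + 3 + 3 = 18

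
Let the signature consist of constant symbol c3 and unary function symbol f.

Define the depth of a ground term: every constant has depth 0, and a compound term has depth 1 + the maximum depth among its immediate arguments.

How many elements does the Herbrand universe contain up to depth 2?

3

Let N_k count ground terms of depth at most k. Each non-constant term of depth ≤ k is some function symbol applied to depth-≤(k−1) arguments, giving N_k = 1 + N_{k-1}.
N_0 = 1
N_1 = 1 + 1 = 2
N_2 = 1 + 2 = 3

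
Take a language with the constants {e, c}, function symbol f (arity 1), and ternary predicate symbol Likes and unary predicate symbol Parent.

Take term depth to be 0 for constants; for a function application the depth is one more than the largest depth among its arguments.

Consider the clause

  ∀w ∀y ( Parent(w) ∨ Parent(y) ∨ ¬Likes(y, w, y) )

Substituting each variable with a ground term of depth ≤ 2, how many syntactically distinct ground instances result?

Ground terms of depth ≤ 2:
  Let N_k count ground terms of depth at most k. Each non-constant term of depth ≤ k is some function symbol applied to depth-≤(k−1) arguments, giving N_k = 2 + N_{k-1}.
  N_0 = 2
  N_1 = 2 + 2 = 4
  N_2 = 2 + 4 = 6
So there are 6 ground terms available for substitution.
There are 2 variables to instantiate (w, y), each occurring in at least one literal, so different choices give different ground instances.
Number of ground instances = 6^2 = 36.

36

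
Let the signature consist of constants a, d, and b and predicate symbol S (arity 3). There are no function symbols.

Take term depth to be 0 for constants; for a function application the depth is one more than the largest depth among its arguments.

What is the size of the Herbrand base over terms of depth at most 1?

27

First count ground terms of depth ≤ 1.
With no function symbols every ground term is a constant, so there are exactly 3 ground terms at every depth bound.
N_0 = 3
N_1 = 3
Explicitly: a, d, b.
So |H| = 3.
Each predicate of arity r yields |H|^r ground atoms (one per choice of an r-tuple from H):
  S: 3^3 = 27
Total ground atoms: 27.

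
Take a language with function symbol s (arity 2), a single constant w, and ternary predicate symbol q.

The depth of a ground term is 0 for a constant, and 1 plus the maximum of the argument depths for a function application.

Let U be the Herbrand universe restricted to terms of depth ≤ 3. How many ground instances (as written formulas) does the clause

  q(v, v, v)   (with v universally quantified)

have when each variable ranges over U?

26

Ground terms of depth ≤ 3:
  Let N_k = |{terms of depth ≤ k}|. Then N_0 = 1 and N_k = 1 + N_{k-1}^2 for k ≥ 1 (one summand per function symbol, arity giving the exponent).
  N_0 = 1
  N_1 = 1 + 1^2 = 2
  N_2 = 1 + 2^2 = 5
  N_3 = 1 + 5^2 = 26
So there are 26 ground terms available for substitution.
There is 1 variable to instantiate (v),  occurring in at least one literal, so different choices give different ground instances.
Number of ground instances = 26.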